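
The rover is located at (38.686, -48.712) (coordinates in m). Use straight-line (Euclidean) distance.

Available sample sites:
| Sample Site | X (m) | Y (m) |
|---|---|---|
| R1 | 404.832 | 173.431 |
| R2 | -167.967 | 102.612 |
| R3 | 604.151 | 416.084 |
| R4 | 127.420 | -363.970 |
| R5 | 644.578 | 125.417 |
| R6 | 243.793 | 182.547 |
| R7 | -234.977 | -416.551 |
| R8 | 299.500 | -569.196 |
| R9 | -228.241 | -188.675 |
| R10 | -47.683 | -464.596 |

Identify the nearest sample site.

Distances from (38.686, -48.712):
R1: √((366.146)² + (222.143)²) = √(134062.89332 + 49347.51245) = 428.264 m
R2: √((-206.653)² + (151.324)²) = √(42705.46241 + 22898.95298) = 256.134 m
R3: √((565.465)² + (464.796)²) = √(319750.66622 + 216035.32162) = 731.974 m
R4: √((88.734)² + (-315.258)²) = √(7873.72276 + 99387.60656) = 327.508 m
R5: √((605.892)² + (174.129)²) = √(367105.11566 + 30320.90864) = 630.417 m
R6: √((205.107)² + (231.259)²) = √(42068.88145 + 53480.72508) = 309.111 m
R7: √((-273.663)² + (-367.839)²) = √(74891.43757 + 135305.52992) = 458.472 m
R8: √((260.814)² + (-520.484)²) = √(68023.94260 + 270903.59426) = 582.175 m
R9: √((-266.927)² + (-139.963)²) = √(71250.02333 + 19589.64137) = 301.396 m
R10: √((-86.369)² + (-415.884)²) = √(7459.60416 + 172959.50146) = 424.758 m
Minimum: R2 at 256.134 m.

R2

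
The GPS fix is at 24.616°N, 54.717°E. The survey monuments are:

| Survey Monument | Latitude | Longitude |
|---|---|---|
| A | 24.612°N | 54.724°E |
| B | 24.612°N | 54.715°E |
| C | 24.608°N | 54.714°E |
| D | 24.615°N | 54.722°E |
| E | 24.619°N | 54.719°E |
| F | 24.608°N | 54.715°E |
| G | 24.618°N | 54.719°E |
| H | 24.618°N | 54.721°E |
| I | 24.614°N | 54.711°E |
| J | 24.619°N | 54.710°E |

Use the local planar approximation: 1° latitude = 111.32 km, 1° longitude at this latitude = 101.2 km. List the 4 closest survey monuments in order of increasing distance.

Distances from 24.616°N, 54.717°E:
A: 0.837 km
B: 0.489 km
C: 0.941 km
D: 0.518 km
E: 0.391 km
F: 0.913 km
G: 0.301 km
H: 0.462 km
I: 0.647 km
J: 0.783 km
Sorted: G (0.301 km) < E (0.391 km) < H (0.462 km) < B (0.489 km) < D (0.518 km) < I (0.647 km) < …

G, E, H, B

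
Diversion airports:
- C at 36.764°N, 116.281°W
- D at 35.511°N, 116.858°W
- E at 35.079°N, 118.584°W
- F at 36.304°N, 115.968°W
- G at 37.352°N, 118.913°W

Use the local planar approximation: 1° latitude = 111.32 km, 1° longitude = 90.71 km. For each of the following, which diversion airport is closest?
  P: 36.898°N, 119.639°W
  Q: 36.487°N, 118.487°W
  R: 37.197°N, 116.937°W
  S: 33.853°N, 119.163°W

P→G; Q→G; R→C; S→E

P at 36.898°N, 119.639°W:
  C: 304.969 km
  D: 295.765 km
  E: 223.966 km
  F: 339.498 km
  G: 83.013 km
  → nearest: G (83.013 km)
Q at 36.487°N, 118.487°W:
  C: 202.468 km
  D: 183.411 km
  E: 156.985 km
  F: 229.405 km
  G: 103.756 km
  → nearest: G (103.756 km)
R at 37.197°N, 116.937°W:
  C: 76.579 km
  D: 187.822 km
  E: 279.124 km
  F: 132.696 km
  G: 180.072 km
  → nearest: C (76.579 km)
S at 33.853°N, 119.163°W:
  C: 416.358 km
  D: 278.896 km
  E: 146.235 km
  F: 398.044 km
  G: 390.168 km
  → nearest: E (146.235 km)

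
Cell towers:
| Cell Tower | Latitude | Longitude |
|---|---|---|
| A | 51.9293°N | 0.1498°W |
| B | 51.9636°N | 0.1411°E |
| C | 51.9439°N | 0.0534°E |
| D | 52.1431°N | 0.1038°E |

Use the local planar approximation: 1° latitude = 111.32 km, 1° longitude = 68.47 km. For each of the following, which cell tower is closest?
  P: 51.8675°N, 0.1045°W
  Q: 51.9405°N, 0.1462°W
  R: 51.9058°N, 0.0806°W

P at 51.8675°N, 0.1045°W:
  A: 7.5465 km
  B: 19.9306 km
  C: 13.7557 km
  D: 33.8329 km
  → nearest: A (7.5465 km)
Q at 51.9405°N, 0.1462°W:
  A: 1.2709 km
  B: 19.8388 km
  C: 13.6719 km
  D: 28.3137 km
  → nearest: A (1.2709 km)
R at 51.9058°N, 0.0806°W:
  A: 5.4123 km
  B: 16.4872 km
  C: 10.1079 km
  D: 29.2785 km
  → nearest: A (5.4123 km)

P→A; Q→A; R→A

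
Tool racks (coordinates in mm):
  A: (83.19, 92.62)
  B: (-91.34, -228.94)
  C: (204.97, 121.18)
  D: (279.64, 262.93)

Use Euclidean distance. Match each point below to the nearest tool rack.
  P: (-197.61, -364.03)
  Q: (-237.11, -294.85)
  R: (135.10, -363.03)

P→B; Q→B; R→B

P at (-197.61, -364.03):
  A: 536.08 mm
  B: 171.88 mm
  C: 630.48 mm
  D: 787.94 mm
  → nearest: B (171.88 mm)
Q at (-237.11, -294.85):
  A: 502.72 mm
  B: 159.98 mm
  C: 607.05 mm
  D: 760.36 mm
  → nearest: B (159.98 mm)
R at (135.10, -363.03):
  A: 458.60 mm
  B: 263.16 mm
  C: 489.23 mm
  D: 642.43 mm
  → nearest: B (263.16 mm)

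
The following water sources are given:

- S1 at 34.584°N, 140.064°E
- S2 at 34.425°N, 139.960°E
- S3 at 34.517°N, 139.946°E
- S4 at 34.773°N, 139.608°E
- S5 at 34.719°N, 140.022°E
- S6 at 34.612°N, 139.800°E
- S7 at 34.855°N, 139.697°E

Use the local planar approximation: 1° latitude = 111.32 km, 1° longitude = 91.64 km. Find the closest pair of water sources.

Pairwise distances:
S1–S2: √((-0.159·111.32)² + (-0.104·91.64)²) = √(313.28575 + 90.83157) = 20.103 km
S1–S3: √((-0.067·111.32)² + (-0.118·91.64)²) = √(55.62833 + 116.93221) = 13.136 km
S1–S4: √((0.189·111.32)² + (-0.456·91.64)²) = √(442.65972 + 1746.22357) = 46.786 km
S1–S5: √((0.135·111.32)² + (-0.042·91.64)²) = √(225.84680 + 14.81388) = 15.513 km
S1–S6: √((0.028·111.32)² + (-0.264·91.64)²) = √(9.71544 + 585.29931) = 24.393 km
S1–S7: √((0.271·111.32)² + (-0.367·91.64)²) = √(910.09133 + 1131.10335) = 45.180 km
S2–S3: √((0.092·111.32)² + (-0.014·91.64)²) = √(104.88709 + 1.64599) = 10.321 km
S2–S4: √((0.348·111.32)² + (-0.352·91.64)²) = √(1500.73801 + 1040.53211) = 50.411 km
S2–S5: √((0.294·111.32)² + (0.062·91.64)²) = √(1071.12722 + 32.28149) = 33.218 km
S2–S6: √((0.187·111.32)² + (-0.160·91.64)²) = √(433.34083 + 214.98597) = 25.462 km
S2–S7: √((0.430·111.32)² + (-0.263·91.64)²) = √(2291.30713 + 580.87363) = 53.593 km
S3–S4: √((0.256·111.32)² + (-0.338·91.64)²) = √(812.13144 + 959.40850) = 42.090 km
S3–S5: √((0.202·111.32)² + (0.076·91.64)²) = √(505.64898 + 48.50621) = 23.541 km
S3–S6: √((0.095·111.32)² + (-0.146·91.64)²) = √(111.83909 + 179.00941) = 17.054 km
S3–S7: √((0.338·111.32)² + (-0.249·91.64)²) = √(1415.72792 + 520.67755) = 44.005 km
S4–S5: √((-0.054·111.32)² + (0.414·91.64)²) = √(36.13549 + 1439.36469) = 38.412 km
S4–S6: √((-0.161·111.32)² + (0.192·91.64)²) = √(321.21672 + 309.57980) = 25.116 km
S4–S7: √((0.082·111.32)² + (0.089·91.64)²) = √(83.32477 + 66.51968) = 12.241 km
S5–S6: √((-0.107·111.32)² + (-0.222·91.64)²) = √(141.87764 + 413.88159) = 23.575 km
S5–S7: √((0.136·111.32)² + (-0.325·91.64)²) = √(229.20507 + 887.02709) = 33.410 km
S6–S7: √((0.243·111.32)² + (-0.103·91.64)²) = √(731.74362 + 89.09321) = 28.650 km
Closest pair: S2–S3 at 10.321 km.

S2 and S3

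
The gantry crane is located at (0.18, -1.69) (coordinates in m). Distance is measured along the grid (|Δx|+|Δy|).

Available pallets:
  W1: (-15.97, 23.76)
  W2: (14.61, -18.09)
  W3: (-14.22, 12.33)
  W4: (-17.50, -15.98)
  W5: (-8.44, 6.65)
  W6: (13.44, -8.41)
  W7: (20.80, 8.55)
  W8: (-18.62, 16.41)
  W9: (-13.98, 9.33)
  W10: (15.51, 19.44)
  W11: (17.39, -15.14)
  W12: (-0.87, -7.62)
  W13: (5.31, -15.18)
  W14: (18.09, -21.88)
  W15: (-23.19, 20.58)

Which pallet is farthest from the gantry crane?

W15

Distances from (0.18, -1.69):
W1: 41.60 m
W2: 30.83 m
W3: 28.42 m
W4: 31.97 m
W5: 16.96 m
W6: 19.98 m
W7: 30.86 m
W8: 36.90 m
W9: 25.18 m
W10: 36.46 m
W11: 30.66 m
W12: 6.98 m
W13: 18.62 m
W14: 38.10 m
W15: 45.64 m
Maximum: W15 at 45.64 m.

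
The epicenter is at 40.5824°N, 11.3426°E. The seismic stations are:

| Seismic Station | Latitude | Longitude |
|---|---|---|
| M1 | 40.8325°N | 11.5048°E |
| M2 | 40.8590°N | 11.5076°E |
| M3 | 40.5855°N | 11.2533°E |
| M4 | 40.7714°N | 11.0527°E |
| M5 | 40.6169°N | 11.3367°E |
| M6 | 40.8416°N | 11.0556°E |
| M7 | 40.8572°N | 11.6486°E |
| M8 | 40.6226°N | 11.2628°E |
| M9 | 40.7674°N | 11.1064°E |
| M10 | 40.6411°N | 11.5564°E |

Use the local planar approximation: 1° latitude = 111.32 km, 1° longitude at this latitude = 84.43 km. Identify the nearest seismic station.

Distances from 40.5824°N, 11.3426°E:
M1: 31.0269 km
M2: 33.7959 km
M3: 7.5475 km
M4: 32.2761 km
M5: 3.8727 km
M6: 37.6792 km
M7: 40.0409 km
M8: 8.0883 km
M9: 28.6674 km
M10: 19.1975 km
Minimum: M5 at 3.8727 km.

M5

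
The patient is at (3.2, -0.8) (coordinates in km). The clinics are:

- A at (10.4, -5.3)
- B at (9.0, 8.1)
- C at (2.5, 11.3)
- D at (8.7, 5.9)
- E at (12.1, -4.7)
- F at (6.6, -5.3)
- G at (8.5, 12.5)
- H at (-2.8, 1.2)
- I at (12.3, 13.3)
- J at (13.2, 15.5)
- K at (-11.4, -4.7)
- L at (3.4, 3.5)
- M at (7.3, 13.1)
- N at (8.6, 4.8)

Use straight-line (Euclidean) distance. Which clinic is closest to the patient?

Distances from (3.2, -0.8):
A: 8.5 km
B: 10.6 km
C: 12.1 km
D: 8.7 km
E: 9.7 km
F: 5.6 km
G: 14.3 km
H: 6.3 km
I: 16.8 km
J: 19.1 km
K: 15.1 km
L: 4.3 km
M: 14.5 km
N: 7.8 km
Minimum: L at 4.3 km.

L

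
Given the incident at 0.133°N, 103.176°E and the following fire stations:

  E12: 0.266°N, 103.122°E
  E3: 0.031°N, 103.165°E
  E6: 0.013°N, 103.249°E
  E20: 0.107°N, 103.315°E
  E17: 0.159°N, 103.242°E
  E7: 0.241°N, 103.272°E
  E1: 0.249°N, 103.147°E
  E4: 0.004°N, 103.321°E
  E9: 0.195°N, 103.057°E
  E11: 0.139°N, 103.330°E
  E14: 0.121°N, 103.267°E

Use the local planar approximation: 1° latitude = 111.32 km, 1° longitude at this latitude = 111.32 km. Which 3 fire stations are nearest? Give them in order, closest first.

E17, E14, E3

Distances from 0.133°N, 103.176°E:
E12: √((0.133·111.32)² + (-0.054·111.32)²) = √(219.20461 + 36.13549) = 15.979 km
E3: √((-0.102·111.32)² + (-0.011·111.32)²) = √(128.92785 + 1.49945) = 11.420 km
E6: √((-0.120·111.32)² + (0.073·111.32)²) = √(178.44685 + 66.03773) = 15.636 km
E20: √((-0.026·111.32)² + (0.139·111.32)²) = √(8.37709 + 239.42858) = 15.742 km
E17: √((0.026·111.32)² + (0.066·111.32)²) = √(8.37709 + 53.98017) = 7.897 km
E7: √((0.108·111.32)² + (0.096·111.32)²) = √(144.54195 + 114.20598) = 16.086 km
E1: √((0.116·111.32)² + (-0.029·111.32)²) = √(166.74867 + 10.42179) = 13.311 km
E4: √((-0.129·111.32)² + (0.145·111.32)²) = √(206.21764 + 260.54479) = 21.605 km
E9: √((0.062·111.32)² + (-0.119·111.32)²) = √(47.63540 + 175.48513) = 14.937 km
E11: √((0.006·111.32)² + (0.154·111.32)²) = √(0.44612 + 293.89205) = 17.156 km
E14: √((-0.012·111.32)² + (0.091·111.32)²) = √(1.78447 + 102.61933) = 10.218 km
Sorted: E17 (7.897 km) < E14 (10.218 km) < E3 (11.420 km) < E1 (13.311 km) < E9 (14.937 km) < …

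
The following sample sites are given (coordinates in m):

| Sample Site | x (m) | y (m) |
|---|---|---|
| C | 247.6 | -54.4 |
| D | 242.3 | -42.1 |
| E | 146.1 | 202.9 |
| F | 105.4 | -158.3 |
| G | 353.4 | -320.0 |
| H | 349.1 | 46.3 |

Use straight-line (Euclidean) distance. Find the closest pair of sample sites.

C and D

Pairwise distances:
C–D: √((-5.3)² + (12.3)²) = √(28.090 + 151.290) = 13.4 m
C–E: √((-101.5)² + (257.3)²) = √(10302.250 + 66203.290) = 276.6 m
C–F: √((-142.2)² + (-103.9)²) = √(20220.840 + 10795.210) = 176.1 m
C–G: √((105.8)² + (-265.6)²) = √(11193.640 + 70543.360) = 285.9 m
C–H: √((101.5)² + (100.7)²) = √(10302.250 + 10140.490) = 143.0 m
D–E: √((-96.2)² + (245.0)²) = √(9254.440 + 60025.000) = 263.2 m
D–F: √((-136.9)² + (-116.2)²) = √(18741.610 + 13502.440) = 179.6 m
D–G: √((111.1)² + (-277.9)²) = √(12343.210 + 77228.410) = 299.3 m
D–H: √((106.8)² + (88.4)²) = √(11406.240 + 7814.560) = 138.6 m
E–F: √((-40.7)² + (-361.2)²) = √(1656.490 + 130465.440) = 363.5 m
E–G: √((207.3)² + (-522.9)²) = √(42973.290 + 273424.410) = 562.5 m
E–H: √((203.0)² + (-156.6)²) = √(41209.000 + 24523.560) = 256.4 m
F–G: √((248.0)² + (-161.7)²) = √(61504.000 + 26146.890) = 296.1 m
F–H: √((243.7)² + (204.6)²) = √(59389.690 + 41861.160) = 318.2 m
G–H: √((-4.3)² + (366.3)²) = √(18.490 + 134175.690) = 366.3 m
Closest pair: C–D at 13.4 m.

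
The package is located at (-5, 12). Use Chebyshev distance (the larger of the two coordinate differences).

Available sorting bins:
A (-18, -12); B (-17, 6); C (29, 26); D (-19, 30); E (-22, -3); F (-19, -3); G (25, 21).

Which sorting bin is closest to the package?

Distances from (-5, 12):
A: max(|-13|, |-24|) = 24
B: max(|-12|, |-6|) = 12
C: max(|34|, |14|) = 34
D: max(|-14|, |18|) = 18
E: max(|-17|, |-15|) = 17
F: max(|-14|, |-15|) = 15
G: max(|30|, |9|) = 30
Minimum: B at 12.

B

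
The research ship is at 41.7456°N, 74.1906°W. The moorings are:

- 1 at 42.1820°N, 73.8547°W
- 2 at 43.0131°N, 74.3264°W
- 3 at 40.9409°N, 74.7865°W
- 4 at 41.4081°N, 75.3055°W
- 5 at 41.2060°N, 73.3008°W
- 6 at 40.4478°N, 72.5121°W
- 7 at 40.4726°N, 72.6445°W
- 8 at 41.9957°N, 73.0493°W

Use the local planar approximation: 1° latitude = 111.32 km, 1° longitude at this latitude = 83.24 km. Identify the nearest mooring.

Distances from 41.7456°N, 74.1906°W:
1: √((0.4364·111.32)² + (0.3359·83.24)²) = √(2360.021064 + 781.779271) = 56.0518 km
2: √((1.2675·111.32)² + (-0.1358·83.24)²) = √(19908.673824 + 127.780235) = 141.5502 km
3: √((-0.8047·111.32)² + (-0.5959·83.24)²) = √(8024.433789 + 2460.429435) = 102.3956 km
4: √((-0.3375·111.32)² + (-1.1149·83.24)²) = √(1411.542470 + 8612.633644) = 100.1208 km
5: √((-0.5396·111.32)² + (0.8898·83.24)²) = √(3608.197301 + 5485.913379) = 95.3630 km
6: √((-1.2978·111.32)² + (1.6785·83.24)²) = √(20871.897579 + 19521.214532) = 200.9804 km
7: √((-1.2730·111.32)² + (1.5461·83.24)²) = √(20081.826131 + 16563.011501) = 191.4284 km
8: √((0.2501·111.32)² + (1.1413·83.24)²) = √(775.128631 + 9025.344283) = 98.9973 km
Minimum: 1 at 56.0518 km.

1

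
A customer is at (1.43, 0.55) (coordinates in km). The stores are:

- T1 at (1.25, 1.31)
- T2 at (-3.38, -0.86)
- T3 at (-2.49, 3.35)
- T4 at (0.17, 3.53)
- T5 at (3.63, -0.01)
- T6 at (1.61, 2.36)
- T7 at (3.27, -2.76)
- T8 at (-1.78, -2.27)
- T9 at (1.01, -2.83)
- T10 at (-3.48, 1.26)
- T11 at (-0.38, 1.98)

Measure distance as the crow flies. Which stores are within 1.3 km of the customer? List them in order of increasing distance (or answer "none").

Distances from (1.43, 0.55):
T1: √((-0.18)² + (0.76)²) = √(0.0324 + 0.5776) = 0.78 km
T2: √((-4.81)² + (-1.41)²) = √(23.1361 + 1.9881) = 5.01 km
T3: √((-3.92)² + (2.80)²) = √(15.3664 + 7.8400) = 4.82 km
T4: √((-1.26)² + (2.98)²) = √(1.5876 + 8.8804) = 3.24 km
T5: √((2.20)² + (-0.56)²) = √(4.8400 + 0.3136) = 2.27 km
T6: √((0.18)² + (1.81)²) = √(0.0324 + 3.2761) = 1.82 km
T7: √((1.84)² + (-3.31)²) = √(3.3856 + 10.9561) = 3.79 km
T8: √((-3.21)² + (-2.82)²) = √(10.3041 + 7.9524) = 4.27 km
T9: √((-0.42)² + (-3.38)²) = √(0.1764 + 11.4244) = 3.41 km
T10: √((-4.91)² + (0.71)²) = √(24.1081 + 0.5041) = 4.96 km
T11: √((-1.81)² + (1.43)²) = √(3.2761 + 2.0449) = 2.31 km
Threshold 1.3 km: T1 (0.78 km) is within range.

T1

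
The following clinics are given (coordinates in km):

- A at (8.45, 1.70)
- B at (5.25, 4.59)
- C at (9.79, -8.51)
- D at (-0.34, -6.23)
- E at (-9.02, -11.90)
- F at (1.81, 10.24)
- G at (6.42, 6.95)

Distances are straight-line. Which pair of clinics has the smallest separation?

Pairwise distances:
B–G: √((1.17)² + (2.36)²) = √(1.3689 + 5.5696) = 2.63 km
A–B: √((-3.20)² + (2.89)²) = √(10.2400 + 8.3521) = 4.31 km
A–G: √((-2.03)² + (5.25)²) = √(4.1209 + 27.5625) = 5.63 km
F–G: √((4.61)² + (-3.29)²) = √(21.2521 + 10.8241) = 5.66 km
B–F: √((-3.44)² + (5.65)²) = √(11.8336 + 31.9225) = 6.61 km
A–C: √((1.34)² + (-10.21)²) = √(1.7956 + 104.2441) = 10.30 km
D–E: √((-8.68)² + (-5.67)²) = √(75.3424 + 32.1489) = 10.37 km
C–D: √((-10.13)² + (2.28)²) = √(102.6169 + 5.1984) = 10.38 km
A–F: √((-6.64)² + (8.54)²) = √(44.0896 + 72.9316) = 10.82 km
A–D: √((-8.79)² + (-7.93)²) = √(77.2641 + 62.8849) = 11.84 km
B–D: √((-5.59)² + (-10.82)²) = √(31.2481 + 117.0724) = 12.18 km
B–C: √((4.54)² + (-13.10)²) = √(20.6116 + 171.6100) = 13.86 km
D–G: √((6.76)² + (13.18)²) = √(45.6976 + 173.7124) = 14.81 km
C–G: √((-3.37)² + (15.46)²) = √(11.3569 + 239.0116) = 15.82 km
D–F: √((2.15)² + (16.47)²) = √(4.6225 + 271.2609) = 16.61 km
C–E: √((-18.81)² + (-3.39)²) = √(353.8161 + 11.4921) = 19.11 km
C–F: √((-7.98)² + (18.75)²) = √(63.6804 + 351.5625) = 20.38 km
B–E: √((-14.27)² + (-16.49)²) = √(203.6329 + 271.9201) = 21.81 km
A–E: √((-17.47)² + (-13.60)²) = √(305.2009 + 184.9600) = 22.14 km
E–G: √((15.44)² + (18.85)²) = √(238.3936 + 355.3225) = 24.37 km
E–F: √((10.83)² + (22.14)²) = √(117.2889 + 490.1796) = 24.65 km
Closest pair: B–G at 2.63 km.

B and G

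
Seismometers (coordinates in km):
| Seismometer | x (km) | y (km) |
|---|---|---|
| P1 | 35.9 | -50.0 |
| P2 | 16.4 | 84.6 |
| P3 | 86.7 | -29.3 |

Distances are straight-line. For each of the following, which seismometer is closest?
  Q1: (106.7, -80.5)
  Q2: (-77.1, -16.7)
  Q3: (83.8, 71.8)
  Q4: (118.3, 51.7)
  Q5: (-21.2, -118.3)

Q1→P3; Q2→P1; Q3→P2; Q4→P3; Q5→P1

Q1 at (106.7, -80.5):
  P1: √((-70.8)² + (30.5)²) = √(5012.6400 + 930.2500) = 77.09 km
  P2: √((-90.3)² + (165.1)²) = √(8154.0900 + 27258.0100) = 188.18 km
  P3: √((-20.0)² + (51.2)²) = √(400.0000 + 2621.4400) = 54.97 km
  → nearest: P3 (54.97 km)
Q2 at (-77.1, -16.7):
  P1: √((113.0)² + (-33.3)²) = √(12769.0000 + 1108.8900) = 117.80 km
  P2: √((93.5)² + (101.3)²) = √(8742.2500 + 10261.6900) = 137.85 km
  P3: √((163.8)² + (-12.6)²) = √(26830.4400 + 158.7600) = 164.28 km
  → nearest: P1 (117.80 km)
Q3 at (83.8, 71.8):
  P1: √((-47.9)² + (-121.8)²) = √(2294.4100 + 14835.2400) = 130.88 km
  P2: √((-67.4)² + (12.8)²) = √(4542.7600 + 163.8400) = 68.60 km
  P3: √((2.9)² + (-101.1)²) = √(8.4100 + 10221.2100) = 101.14 km
  → nearest: P2 (68.60 km)
Q4 at (118.3, 51.7):
  P1: √((-82.4)² + (-101.7)²) = √(6789.7600 + 10342.8900) = 130.89 km
  P2: √((-101.9)² + (32.9)²) = √(10383.6100 + 1082.4100) = 107.08 km
  P3: √((-31.6)² + (-81.0)²) = √(998.5600 + 6561.0000) = 86.95 km
  → nearest: P3 (86.95 km)
Q5 at (-21.2, -118.3):
  P1: √((57.1)² + (68.3)²) = √(3260.4100 + 4664.8900) = 89.02 km
  P2: √((37.6)² + (202.9)²) = √(1413.7600 + 41168.4100) = 206.35 km
  P3: √((107.9)² + (89.0)²) = √(11642.4100 + 7921.0000) = 139.87 km
  → nearest: P1 (89.02 km)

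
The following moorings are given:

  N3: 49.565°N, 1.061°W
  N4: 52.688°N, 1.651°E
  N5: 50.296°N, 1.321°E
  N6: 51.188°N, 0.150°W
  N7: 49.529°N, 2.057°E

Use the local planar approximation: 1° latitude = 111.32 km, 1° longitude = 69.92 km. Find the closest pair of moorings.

Pairwise distances:
N3–N4: 396.004 km
N3–N5: 185.366 km
N3–N6: 191.572 km
N3–N7: 218.047 km
N4–N5: 267.275 km
N4–N6: 209.140 km
N4–N7: 352.804 km
N5–N6: 142.964 km
N5–N7: 99.692 km
N6–N7: 240.664 km
Closest pair: N5–N7 at 99.692 km.

N5 and N7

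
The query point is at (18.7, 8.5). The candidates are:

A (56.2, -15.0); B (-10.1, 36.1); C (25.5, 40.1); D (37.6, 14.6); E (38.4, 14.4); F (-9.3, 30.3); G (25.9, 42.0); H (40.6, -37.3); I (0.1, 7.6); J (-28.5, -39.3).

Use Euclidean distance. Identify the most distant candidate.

Distances from (18.7, 8.5):
A: 44.3
B: 39.9
C: 32.3
D: 19.9
E: 20.6
F: 35.5
G: 34.3
H: 50.8
I: 18.6
J: 67.2
Maximum: J at 67.2.

J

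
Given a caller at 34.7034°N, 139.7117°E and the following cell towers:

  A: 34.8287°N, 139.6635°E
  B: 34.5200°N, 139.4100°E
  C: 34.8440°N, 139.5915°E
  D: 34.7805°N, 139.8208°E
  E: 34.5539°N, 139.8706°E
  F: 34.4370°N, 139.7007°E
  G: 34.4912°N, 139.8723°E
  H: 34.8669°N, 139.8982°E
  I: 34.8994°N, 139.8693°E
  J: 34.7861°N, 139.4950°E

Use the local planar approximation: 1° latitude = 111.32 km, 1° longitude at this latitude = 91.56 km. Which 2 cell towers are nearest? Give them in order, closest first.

Distances from 34.7034°N, 139.7117°E:
A: √((0.1253·111.32)² + (-0.0482·91.56)²) = √(194.557751 + 19.476264) = 14.6299 km
B: √((-0.1834·111.32)² + (-0.3017·91.56)²) = √(416.816649 + 763.066150) = 34.3494 km
C: √((0.1406·111.32)² + (-0.1202·91.56)²) = √(244.972332 + 121.121294) = 19.1336 km
D: √((0.0771·111.32)² + (0.1091·91.56)²) = √(73.663975 + 99.784037) = 13.1700 km
E: √((-0.1495·111.32)² + (0.1589·91.56)²) = √(276.967481 + 211.670026) = 22.1051 km
F: √((-0.2664·111.32)² + (-0.0110·91.56)²) = √(879.457458 + 1.014371) = 29.6727 km
G: √((-0.2122·111.32)² + (0.1606·91.56)²) = √(558.003797 + 216.223379) = 27.8249 km
H: √((0.1635·111.32)² + (0.1865·91.56)²) = √(331.269849 + 291.587727) = 24.9571 km
I: √((0.1960·111.32)² + (0.1576·91.56)²) = √(476.056542 + 208.220744) = 26.1587 km
J: √((0.0827·111.32)² + (-0.2167·91.56)²) = √(84.753456 + 393.667344) = 21.8728 km
Sorted: D (13.1700 km) < A (14.6299 km) < C (19.1336 km) < J (21.8728 km) < …

D, A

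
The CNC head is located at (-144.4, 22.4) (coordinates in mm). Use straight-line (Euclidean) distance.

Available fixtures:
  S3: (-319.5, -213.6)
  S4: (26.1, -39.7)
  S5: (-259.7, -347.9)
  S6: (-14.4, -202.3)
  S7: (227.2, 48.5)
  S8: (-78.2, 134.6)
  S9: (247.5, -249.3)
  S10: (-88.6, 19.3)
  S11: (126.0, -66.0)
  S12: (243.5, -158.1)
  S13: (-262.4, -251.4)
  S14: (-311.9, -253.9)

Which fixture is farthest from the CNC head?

Distances from (-144.4, 22.4):
S3: 293.9 mm
S4: 181.5 mm
S5: 387.8 mm
S6: 259.6 mm
S7: 372.5 mm
S8: 130.3 mm
S9: 476.9 mm
S10: 55.9 mm
S11: 284.5 mm
S12: 427.8 mm
S13: 298.1 mm
S14: 323.1 mm
Maximum: S9 at 476.9 mm.

S9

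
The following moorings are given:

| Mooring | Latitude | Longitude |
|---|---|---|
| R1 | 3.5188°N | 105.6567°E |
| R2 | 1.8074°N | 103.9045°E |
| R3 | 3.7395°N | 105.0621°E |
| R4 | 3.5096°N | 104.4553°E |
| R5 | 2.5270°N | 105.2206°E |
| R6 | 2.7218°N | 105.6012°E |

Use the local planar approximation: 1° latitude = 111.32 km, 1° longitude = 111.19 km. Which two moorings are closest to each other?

Pairwise distances:
R1–R2: 272.4937 km
R1–R3: 70.5309 km
R1–R4: 133.5876 km
R1–R5: 120.5862 km
R1–R6: 88.9364 km
R2–R3: 250.6535 km
R2–R4: 199.1402 km
R2–R5: 166.8278 km
R2–R6: 214.3654 km
R3–R4: 72.1608 km
R3–R5: 136.1212 km
R3–R6: 128.1710 km
R4–R5: 138.5842 km
R4–R6: 154.6767 km
R5–R6: 47.5514 km
Closest pair: R5–R6 at 47.5514 km.

R5 and R6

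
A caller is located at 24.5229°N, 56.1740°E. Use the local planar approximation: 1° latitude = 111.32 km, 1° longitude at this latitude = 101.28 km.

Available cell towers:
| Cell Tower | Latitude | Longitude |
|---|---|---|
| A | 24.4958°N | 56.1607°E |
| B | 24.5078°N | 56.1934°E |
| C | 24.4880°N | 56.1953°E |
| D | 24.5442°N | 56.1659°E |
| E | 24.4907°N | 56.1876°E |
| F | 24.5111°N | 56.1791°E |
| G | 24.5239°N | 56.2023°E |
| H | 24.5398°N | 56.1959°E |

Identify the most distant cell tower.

Distances from 24.5229°N, 56.1740°E:
A: √((-0.0271·111.32)² + (-0.0133·101.28)²) = √(9.100913 + 1.814474) = 3.3038 km
B: √((-0.0151·111.32)² + (0.0194·101.28)²) = √(2.825532 + 3.860565) = 2.5857 km
C: √((-0.0349·111.32)² + (0.0213·101.28)²) = √(15.093753 + 4.653788) = 4.4438 km
D: √((0.0213·111.32)² + (-0.0081·101.28)²) = √(5.622191 + 0.673004) = 2.5090 km
E: √((-0.0322·111.32)² + (0.0136·101.28)²) = √(12.848669 + 1.897253) = 3.8400 km
F: √((-0.0118·111.32)² + (0.0051·101.28)²) = √(1.725482 + 0.266801) = 1.4115 km
G: √((0.0010·111.32)² + (0.0283·101.28)²) = √(0.012392 + 8.215240) = 2.8684 km
H: √((0.0169·111.32)² + (0.0219·101.28)²) = √(3.539320 + 4.919666) = 2.9084 km
Maximum: C at 4.4438 km.

C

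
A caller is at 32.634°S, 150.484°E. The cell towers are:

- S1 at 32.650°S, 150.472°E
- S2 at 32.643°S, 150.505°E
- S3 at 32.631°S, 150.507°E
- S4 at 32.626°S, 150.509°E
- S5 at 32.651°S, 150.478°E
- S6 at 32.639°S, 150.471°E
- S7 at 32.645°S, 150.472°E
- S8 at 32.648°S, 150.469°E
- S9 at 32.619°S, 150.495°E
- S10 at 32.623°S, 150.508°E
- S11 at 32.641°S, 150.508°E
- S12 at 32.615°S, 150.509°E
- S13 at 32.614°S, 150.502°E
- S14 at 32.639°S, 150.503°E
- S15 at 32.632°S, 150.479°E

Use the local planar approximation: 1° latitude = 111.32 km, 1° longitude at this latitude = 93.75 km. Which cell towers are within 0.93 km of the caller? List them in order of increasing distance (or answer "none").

Distances from 32.634°S, 150.484°E:
S1: 2.107 km
S2: 2.209 km
S3: 2.182 km
S4: 2.507 km
S5: 1.974 km
S6: 1.340 km
S7: 1.663 km
S8: 2.099 km
S9: 1.963 km
S10: 2.562 km
S11: 2.381 km
S12: 3.157 km
S13: 2.794 km
S14: 1.866 km
S15: 0.519 km
Threshold 0.93 km: S15 (0.519 km) is within range.

S15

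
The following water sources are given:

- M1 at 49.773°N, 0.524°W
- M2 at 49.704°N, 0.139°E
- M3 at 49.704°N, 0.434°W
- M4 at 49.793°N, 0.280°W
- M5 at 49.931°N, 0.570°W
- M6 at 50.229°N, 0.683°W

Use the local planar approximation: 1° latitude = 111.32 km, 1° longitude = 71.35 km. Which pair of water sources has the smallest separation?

M1 and M3

Pairwise distances:
M1–M2: 47.925 km
M1–M3: 10.012 km
M1–M4: 17.551 km
M1–M5: 17.892 km
M1–M6: 52.014 km
M2–M3: 40.884 km
M2–M4: 31.495 km
M2–M5: 56.547 km
M2–M6: 82.797 km
M3–M4: 14.795 km
M3–M5: 27.069 km
M3–M6: 61.084 km
M4–M5: 25.771 km
M4–M6: 56.414 km
M5–M6: 34.139 km
Closest pair: M1–M3 at 10.012 km.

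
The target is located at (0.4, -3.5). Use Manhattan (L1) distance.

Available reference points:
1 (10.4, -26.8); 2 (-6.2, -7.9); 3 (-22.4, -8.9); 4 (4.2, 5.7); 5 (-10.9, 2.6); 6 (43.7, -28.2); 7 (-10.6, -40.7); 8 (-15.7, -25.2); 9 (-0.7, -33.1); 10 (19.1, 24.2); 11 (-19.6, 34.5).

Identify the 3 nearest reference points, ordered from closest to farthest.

Distances from (0.4, -3.5):
1: 33.3
2: 11.0
3: 28.2
4: 13.0
5: 17.4
6: 68.0
7: 48.2
8: 37.8
9: 30.7
10: 46.4
11: 58.0
Sorted: 2 (11.0) < 4 (13.0) < 5 (17.4) < 3 (28.2) < 9 (30.7) < …

2, 4, 5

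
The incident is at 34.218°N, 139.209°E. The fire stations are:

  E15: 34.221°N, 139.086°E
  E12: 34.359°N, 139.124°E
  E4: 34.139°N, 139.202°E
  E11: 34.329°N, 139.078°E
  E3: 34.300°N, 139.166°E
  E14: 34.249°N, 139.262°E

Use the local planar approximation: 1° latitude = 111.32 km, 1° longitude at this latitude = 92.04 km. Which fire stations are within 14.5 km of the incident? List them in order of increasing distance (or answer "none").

Distances from 34.218°N, 139.209°E:
E15: 11.326 km
E12: 17.538 km
E4: 8.818 km
E11: 17.264 km
E3: 9.949 km
E14: 5.975 km
Threshold 14.5 km: E14 (5.975 km), E4 (8.818 km), E3 (9.949 km), E15 (11.326 km) are within range.

E14, E4, E3, E15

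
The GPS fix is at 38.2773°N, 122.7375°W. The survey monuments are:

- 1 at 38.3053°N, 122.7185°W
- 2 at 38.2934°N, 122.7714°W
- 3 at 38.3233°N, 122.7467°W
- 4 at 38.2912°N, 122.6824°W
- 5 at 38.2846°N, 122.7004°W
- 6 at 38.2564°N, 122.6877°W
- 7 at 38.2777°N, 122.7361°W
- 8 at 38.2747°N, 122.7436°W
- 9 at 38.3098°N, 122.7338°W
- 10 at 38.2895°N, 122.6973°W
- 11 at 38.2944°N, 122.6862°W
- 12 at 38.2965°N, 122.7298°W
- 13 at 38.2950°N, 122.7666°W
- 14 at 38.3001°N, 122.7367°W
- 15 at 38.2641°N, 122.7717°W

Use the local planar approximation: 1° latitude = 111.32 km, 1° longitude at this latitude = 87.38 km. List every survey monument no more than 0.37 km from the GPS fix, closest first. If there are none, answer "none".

7

Distances from 38.2773°N, 122.7375°W:
1: 3.5315 km
2: 3.4622 km
3: 5.1834 km
4: 5.0572 km
5: 3.3421 km
6: 4.9344 km
7: 0.1302 km
8: 0.6065 km
9: 3.6323 km
10: 3.7661 km
11: 4.8700 km
12: 2.2407 km
13: 3.2168 km
14: 2.5391 km
15: 3.3301 km
Threshold 0.37 km: 7 (0.1302 km) is within range.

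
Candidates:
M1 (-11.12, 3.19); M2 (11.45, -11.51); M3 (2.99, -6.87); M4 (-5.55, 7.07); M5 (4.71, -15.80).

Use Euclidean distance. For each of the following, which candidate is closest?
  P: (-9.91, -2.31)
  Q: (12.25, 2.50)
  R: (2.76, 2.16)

P at (-9.91, -2.31):
  M1: 5.63
  M2: 23.26
  M3: 13.68
  M4: 10.34
  M5: 19.89
  → nearest: M1 (5.63)
Q at (12.25, 2.50):
  M1: 23.38
  M2: 14.03
  M3: 13.17
  M4: 18.38
  M5: 19.79
  → nearest: M3 (13.17)
R at (2.76, 2.16):
  M1: 13.92
  M2: 16.20
  M3: 9.03
  M4: 9.65
  M5: 18.07
  → nearest: M3 (9.03)

P→M1; Q→M3; R→M3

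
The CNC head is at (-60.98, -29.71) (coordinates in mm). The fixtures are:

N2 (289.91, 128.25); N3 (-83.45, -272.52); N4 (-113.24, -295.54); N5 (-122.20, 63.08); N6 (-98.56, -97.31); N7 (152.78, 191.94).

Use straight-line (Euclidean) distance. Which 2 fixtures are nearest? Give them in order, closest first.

Distances from (-60.98, -29.71):
N2: √((350.89)² + (157.96)²) = √(123123.7921 + 24951.3616) = 384.81 mm
N3: √((-22.47)² + (-242.81)²) = √(504.9009 + 58956.6961) = 243.85 mm
N4: √((-52.26)² + (-265.83)²) = √(2731.1076 + 70665.5889) = 270.92 mm
N5: √((-61.22)² + (92.79)²) = √(3747.8884 + 8609.9841) = 111.17 mm
N6: √((-37.58)² + (-67.60)²) = √(1412.2564 + 4569.7600) = 77.34 mm
N7: √((213.76)² + (221.65)²) = √(45693.3376 + 49128.7225) = 307.93 mm
Sorted: N6 (77.34 mm) < N5 (111.17 mm) < N3 (243.85 mm) < N4 (270.92 mm) < …

N6, N5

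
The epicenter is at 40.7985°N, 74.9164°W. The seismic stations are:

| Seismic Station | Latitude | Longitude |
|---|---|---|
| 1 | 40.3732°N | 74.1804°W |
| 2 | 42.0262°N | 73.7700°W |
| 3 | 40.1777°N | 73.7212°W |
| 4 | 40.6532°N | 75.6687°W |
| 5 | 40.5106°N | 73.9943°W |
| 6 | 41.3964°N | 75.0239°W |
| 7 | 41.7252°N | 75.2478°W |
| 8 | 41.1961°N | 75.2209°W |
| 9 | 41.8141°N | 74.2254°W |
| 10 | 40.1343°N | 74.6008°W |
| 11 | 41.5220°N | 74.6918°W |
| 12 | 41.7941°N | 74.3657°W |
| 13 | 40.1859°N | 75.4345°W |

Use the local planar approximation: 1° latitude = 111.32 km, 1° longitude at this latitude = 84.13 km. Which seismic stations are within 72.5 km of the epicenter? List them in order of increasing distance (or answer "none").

8, 4, 6

Distances from 40.7985°N, 74.9164°W:
1: √((-0.4253·111.32)² + (0.7360·84.13)²) = √(2241.491833 + 3834.046771) = 77.9457 km
2: √((1.2277·111.32)² + (1.1464·84.13)²) = √(18678.023050 + 9301.952824) = 167.2722 km
3: √((-0.6208·111.32)² + (1.1952·84.13)²) = √(4775.840475 + 10110.740098) = 122.0106 km
4: √((-0.1453·111.32)² + (-0.7523·84.13)²) = √(261.624026 + 4005.750554) = 65.3251 km
5: √((-0.2879·111.32)² + (0.9221·84.13)²) = √(1027.140196 + 6018.078133) = 83.9358 km
6: √((0.5979·111.32)² + (-0.1075·84.13)²) = √(4429.997715 + 81.793484) = 67.1699 km
7: √((0.9267·111.32)² + (-0.3314·84.13)²) = √(10642.035942 + 777.332429) = 106.8614 km
8: √((0.3976·111.32)² + (-0.3045·84.13)²) = √(1959.021249 + 656.260661) = 51.1398 km
9: √((1.0156·111.32)² + (0.6910·84.13)²) = √(12781.792995 + 3379.542190) = 127.1272 km
10: √((-0.6642·111.32)² + (0.3156·84.13)²) = √(5466.937864 + 704.978329) = 78.5615 km
11: √((0.7235·111.32)² + (0.2246·84.13)²) = √(6486.694822 + 357.043624) = 82.7269 km
12: √((0.9956·111.32)² + (0.5507·84.13)²) = √(12283.331459 + 2146.505130) = 120.1243 km
13: √((-0.6126·111.32)² + (-0.5181·84.13)²) = √(4650.507834 + 1899.892212) = 80.9345 km
Threshold 72.5 km: 8 (51.1398 km), 4 (65.3251 km), 6 (67.1699 km) are within range.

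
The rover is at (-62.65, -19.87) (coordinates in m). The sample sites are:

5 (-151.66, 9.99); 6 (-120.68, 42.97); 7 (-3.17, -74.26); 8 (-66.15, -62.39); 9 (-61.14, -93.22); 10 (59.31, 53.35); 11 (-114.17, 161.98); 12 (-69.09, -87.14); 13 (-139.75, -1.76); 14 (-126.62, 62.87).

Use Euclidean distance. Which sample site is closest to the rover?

8

Distances from (-62.65, -19.87):
5: √((-89.01)² + (29.86)²) = √(7922.7801 + 891.6196) = 93.89 m
6: √((-58.03)² + (62.84)²) = √(3367.4809 + 3948.8656) = 85.54 m
7: √((59.48)² + (-54.39)²) = √(3537.8704 + 2958.2721) = 80.60 m
8: √((-3.50)² + (-42.52)²) = √(12.2500 + 1807.9504) = 42.66 m
9: √((1.51)² + (-73.35)²) = √(2.2801 + 5380.2225) = 73.37 m
10: √((121.96)² + (73.22)²) = √(14874.2416 + 5361.1684) = 142.25 m
11: √((-51.52)² + (181.85)²) = √(2654.3104 + 33069.4225) = 189.01 m
12: √((-6.44)² + (-67.27)²) = √(41.4736 + 4525.2529) = 67.58 m
13: √((-77.10)² + (18.11)²) = √(5944.4100 + 327.9721) = 79.20 m
14: √((-63.97)² + (82.74)²) = √(4092.1609 + 6845.9076) = 104.59 m
Minimum: 8 at 42.66 m.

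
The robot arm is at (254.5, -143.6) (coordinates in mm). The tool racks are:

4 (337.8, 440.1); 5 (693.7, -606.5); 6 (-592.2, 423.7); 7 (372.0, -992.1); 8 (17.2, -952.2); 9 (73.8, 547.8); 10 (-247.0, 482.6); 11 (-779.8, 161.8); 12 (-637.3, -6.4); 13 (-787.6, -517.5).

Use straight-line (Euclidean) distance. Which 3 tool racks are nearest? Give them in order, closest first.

Distances from (254.5, -143.6):
4: √((83.3)² + (583.7)²) = √(6938.890 + 340705.690) = 589.6 mm
5: √((439.2)² + (-462.9)²) = √(192896.640 + 214276.410) = 638.1 mm
6: √((-846.7)² + (567.3)²) = √(716900.890 + 321829.290) = 1019.2 mm
7: √((117.5)² + (-848.5)²) = √(13806.250 + 719952.250) = 856.6 mm
8: √((-237.3)² + (-808.6)²) = √(56311.290 + 653833.960) = 842.7 mm
9: √((-180.7)² + (691.4)²) = √(32652.490 + 478033.960) = 714.6 mm
10: √((-501.5)² + (626.2)²) = √(251502.250 + 392126.440) = 802.3 mm
11: √((-1034.3)² + (305.4)²) = √(1069776.490 + 93269.160) = 1078.4 mm
12: √((-891.8)² + (137.2)²) = √(795307.240 + 18823.840) = 902.3 mm
13: √((-1042.1)² + (-373.9)²) = √(1085972.410 + 139801.210) = 1107.1 mm
Sorted: 4 (589.6 mm) < 5 (638.1 mm) < 9 (714.6 mm) < 10 (802.3 mm) < 8 (842.7 mm) < …

4, 5, 9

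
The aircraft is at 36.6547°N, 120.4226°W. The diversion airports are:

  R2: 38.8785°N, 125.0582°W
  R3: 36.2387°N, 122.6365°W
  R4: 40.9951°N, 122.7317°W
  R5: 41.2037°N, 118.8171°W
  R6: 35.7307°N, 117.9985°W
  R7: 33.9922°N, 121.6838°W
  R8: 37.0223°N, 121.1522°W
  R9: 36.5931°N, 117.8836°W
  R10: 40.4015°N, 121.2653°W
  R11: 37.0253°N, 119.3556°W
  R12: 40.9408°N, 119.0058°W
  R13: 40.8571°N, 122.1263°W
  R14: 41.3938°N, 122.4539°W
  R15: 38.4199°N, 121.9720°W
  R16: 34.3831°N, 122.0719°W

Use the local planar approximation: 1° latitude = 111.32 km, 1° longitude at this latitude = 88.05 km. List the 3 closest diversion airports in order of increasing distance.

R8, R11, R3

Distances from 36.6547°N, 120.4226°W:
R2: 477.3688 km
R3: 200.3591 km
R4: 524.2079 km
R5: 525.7561 km
R6: 236.9338 km
R7: 316.5099 km
R8: 76.1675 km
R9: 223.6641 km
R10: 423.6423 km
R11: 102.6083 km
R12: 493.1674 km
R13: 491.2744 km
R14: 557.0507 km
R15: 239.2170 km
R16: 291.6070 km
Sorted: R8 (76.1675 km) < R11 (102.6083 km) < R3 (200.3591 km) < R9 (223.6641 km) < R6 (236.9338 km) < …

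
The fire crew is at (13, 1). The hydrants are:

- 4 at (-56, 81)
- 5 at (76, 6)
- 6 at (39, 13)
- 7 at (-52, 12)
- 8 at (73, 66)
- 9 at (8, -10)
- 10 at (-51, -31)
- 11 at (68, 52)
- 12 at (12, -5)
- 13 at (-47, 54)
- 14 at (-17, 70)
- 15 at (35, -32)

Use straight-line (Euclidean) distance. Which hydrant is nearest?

Distances from (13, 1):
4: 105.6
5: 63.2
6: 28.6
7: 65.9
8: 88.5
9: 12.1
10: 71.6
11: 75.0
12: 6.1
13: 80.1
14: 75.2
15: 39.7
Minimum: 12 at 6.1.

12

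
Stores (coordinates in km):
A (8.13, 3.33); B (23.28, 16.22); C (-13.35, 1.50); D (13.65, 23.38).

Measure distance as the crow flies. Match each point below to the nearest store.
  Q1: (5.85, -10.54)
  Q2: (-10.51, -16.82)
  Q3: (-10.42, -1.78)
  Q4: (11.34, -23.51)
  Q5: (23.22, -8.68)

Q1 at (5.85, -10.54):
  A: √((2.28)² + (13.87)²) = √(5.1984 + 192.3769) = 14.06 km
  B: √((17.43)² + (26.76)²) = √(303.8049 + 716.0976) = 31.94 km
  C: √((-19.20)² + (12.04)²) = √(368.6400 + 144.9616) = 22.66 km
  D: √((7.80)² + (33.92)²) = √(60.8400 + 1150.5664) = 34.81 km
  → nearest: A (14.06 km)
Q2 at (-10.51, -16.82):
  A: √((18.64)² + (20.15)²) = √(347.4496 + 406.0225) = 27.45 km
  B: √((33.79)² + (33.04)²) = √(1141.7641 + 1091.6416) = 47.26 km
  C: √((-2.84)² + (18.32)²) = √(8.0656 + 335.6224) = 18.54 km
  D: √((24.16)² + (40.20)²) = √(583.7056 + 1616.0400) = 46.90 km
  → nearest: C (18.54 km)
Q3 at (-10.42, -1.78):
  A: √((18.55)² + (5.11)²) = √(344.1025 + 26.1121) = 19.24 km
  B: √((33.70)² + (18.00)²) = √(1135.6900 + 324.0000) = 38.21 km
  C: √((-2.93)² + (3.28)²) = √(8.5849 + 10.7584) = 4.40 km
  D: √((24.07)² + (25.16)²) = √(579.3649 + 633.0256) = 34.82 km
  → nearest: C (4.40 km)
Q4 at (11.34, -23.51):
  A: √((-3.21)² + (26.84)²) = √(10.3041 + 720.3856) = 27.03 km
  B: √((11.94)² + (39.73)²) = √(142.5636 + 1578.4729) = 41.49 km
  C: √((-24.69)² + (25.01)²) = √(609.5961 + 625.5001) = 35.14 km
  D: √((2.31)² + (46.89)²) = √(5.3361 + 2198.6721) = 46.95 km
  → nearest: A (27.03 km)
Q5 at (23.22, -8.68):
  A: √((-15.09)² + (12.01)²) = √(227.7081 + 144.2401) = 19.29 km
  B: √((0.06)² + (24.90)²) = √(0.0036 + 620.0100) = 24.90 km
  C: √((-36.57)² + (10.18)²) = √(1337.3649 + 103.6324) = 37.96 km
  D: √((-9.57)² + (32.06)²) = √(91.5849 + 1027.8436) = 33.46 km
  → nearest: A (19.29 km)

Q1→A; Q2→C; Q3→C; Q4→A; Q5→A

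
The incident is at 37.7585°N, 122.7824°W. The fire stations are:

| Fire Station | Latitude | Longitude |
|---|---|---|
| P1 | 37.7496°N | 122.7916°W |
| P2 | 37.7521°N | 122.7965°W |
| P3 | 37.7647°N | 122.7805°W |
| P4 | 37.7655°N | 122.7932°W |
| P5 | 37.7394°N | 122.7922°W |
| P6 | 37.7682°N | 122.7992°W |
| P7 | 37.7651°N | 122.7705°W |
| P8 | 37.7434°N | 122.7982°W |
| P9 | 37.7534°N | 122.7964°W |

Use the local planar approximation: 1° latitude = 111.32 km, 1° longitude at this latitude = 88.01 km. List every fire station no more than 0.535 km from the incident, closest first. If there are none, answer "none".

Distances from 37.7585°N, 122.7824°W:
P1: √((-0.0089·111.32)² + (-0.0092·88.01)²) = √(0.981582 + 0.655601) = 1.2795 km
P2: √((-0.0064·111.32)² + (-0.0141·88.01)²) = √(0.507582 + 1.539935) = 1.4309 km
P3: √((0.0062·111.32)² + (0.0019·88.01)²) = √(0.476354 + 0.027962) = 0.7102 km
P4: √((0.0070·111.32)² + (-0.0108·88.01)²) = √(0.607215 + 0.903465) = 1.2291 km
P5: √((-0.0191·111.32)² + (-0.0098·88.01)²) = √(4.520777 + 0.743903) = 2.2945 km
P6: √((0.0097·111.32)² + (-0.0168·88.01)²) = √(1.165977 + 2.186163) = 1.8309 km
P7: √((0.0066·111.32)² + (0.0119·88.01)²) = √(0.539802 + 1.096877) = 1.2793 km
P8: √((-0.0151·111.32)² + (-0.0158·88.01)²) = √(2.825532 + 1.933652) = 2.1816 km
P9: √((-0.0051·111.32)² + (-0.0140·88.01)²) = √(0.322320 + 1.518169) = 1.3566 km
Threshold 0.535 km: none within range.

none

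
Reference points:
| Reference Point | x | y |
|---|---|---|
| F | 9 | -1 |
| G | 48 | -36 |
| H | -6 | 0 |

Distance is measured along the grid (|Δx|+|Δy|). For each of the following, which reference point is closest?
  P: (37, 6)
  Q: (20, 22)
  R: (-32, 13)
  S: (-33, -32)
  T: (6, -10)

P→F; Q→F; R→H; S→H; T→F

P at (37, 6):
  F: 35
  G: 53
  H: 49
  → nearest: F (35)
Q at (20, 22):
  F: 34
  G: 86
  H: 48
  → nearest: F (34)
R at (-32, 13):
  F: 55
  G: 129
  H: 39
  → nearest: H (39)
S at (-33, -32):
  F: 73
  G: 85
  H: 59
  → nearest: H (59)
T at (6, -10):
  F: 12
  G: 68
  H: 22
  → nearest: F (12)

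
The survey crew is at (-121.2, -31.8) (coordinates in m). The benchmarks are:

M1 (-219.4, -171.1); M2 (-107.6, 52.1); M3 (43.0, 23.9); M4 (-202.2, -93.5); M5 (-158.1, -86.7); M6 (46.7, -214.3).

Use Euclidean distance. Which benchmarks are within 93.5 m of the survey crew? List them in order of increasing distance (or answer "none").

Distances from (-121.2, -31.8):
M1: 170.4 m
M2: 85.0 m
M3: 173.4 m
M4: 101.8 m
M5: 66.1 m
M6: 248.0 m
Threshold 93.5 m: M5 (66.1 m), M2 (85.0 m) are within range.

M5, M2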